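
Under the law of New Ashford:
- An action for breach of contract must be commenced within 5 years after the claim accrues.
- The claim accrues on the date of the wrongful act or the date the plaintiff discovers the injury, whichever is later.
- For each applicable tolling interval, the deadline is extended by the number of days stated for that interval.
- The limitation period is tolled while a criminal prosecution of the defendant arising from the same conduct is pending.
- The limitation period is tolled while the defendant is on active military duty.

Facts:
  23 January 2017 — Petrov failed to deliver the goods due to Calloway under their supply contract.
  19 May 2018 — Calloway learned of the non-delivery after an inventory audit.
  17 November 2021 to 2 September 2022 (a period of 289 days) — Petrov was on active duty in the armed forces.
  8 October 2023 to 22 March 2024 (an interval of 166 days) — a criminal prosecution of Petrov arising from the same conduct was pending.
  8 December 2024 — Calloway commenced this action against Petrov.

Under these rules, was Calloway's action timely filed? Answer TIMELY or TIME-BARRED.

Because discovery on 19 May 2018 post-dates the 23 January 2017 act, accrual under the later-of rule falls on 19 May 2018.
The untolled deadline — 5 years after 19 May 2018 — is 19 May 2023.
The defendant's active military service from 17 November 2021 to 2 September 2022 tolled the period for 289 days, extending the deadline to 3 March 2024.
The pending criminal prosecution from 8 October 2023 to 22 March 2024 tolled the period for 166 days, extending the deadline to 16 August 2024.
Filing on 8 December 2024 missed the 16 August 2024 deadline — the action is time-barred.

TIME-BARRED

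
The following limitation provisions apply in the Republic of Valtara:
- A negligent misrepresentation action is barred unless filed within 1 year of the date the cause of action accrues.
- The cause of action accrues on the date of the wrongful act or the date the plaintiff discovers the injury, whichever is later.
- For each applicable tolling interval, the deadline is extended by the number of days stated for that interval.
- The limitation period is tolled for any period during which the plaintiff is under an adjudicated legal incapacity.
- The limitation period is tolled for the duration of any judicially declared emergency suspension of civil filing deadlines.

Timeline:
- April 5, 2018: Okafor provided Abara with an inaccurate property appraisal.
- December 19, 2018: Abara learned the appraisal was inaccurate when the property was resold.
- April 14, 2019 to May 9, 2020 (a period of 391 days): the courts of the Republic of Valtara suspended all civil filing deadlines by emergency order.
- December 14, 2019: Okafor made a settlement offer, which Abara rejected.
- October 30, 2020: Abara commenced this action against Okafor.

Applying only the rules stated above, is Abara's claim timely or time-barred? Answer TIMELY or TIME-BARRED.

TIMELY

Because discovery on December 19, 2018 post-dates the April 5, 2018 act, accrual under the later-of rule falls on December 19, 2018.
1 year from December 19, 2018 is December 19, 2019.
The emergency suspension of filing deadlines from April 14, 2019 to May 9, 2020 tolled the period for 391 days, extending the deadline to January 13, 2021.
Nothing else in the chronology tolls or restarts the period.
Filing on October 30, 2020 beat the January 13, 2021 deadline — the action is timely.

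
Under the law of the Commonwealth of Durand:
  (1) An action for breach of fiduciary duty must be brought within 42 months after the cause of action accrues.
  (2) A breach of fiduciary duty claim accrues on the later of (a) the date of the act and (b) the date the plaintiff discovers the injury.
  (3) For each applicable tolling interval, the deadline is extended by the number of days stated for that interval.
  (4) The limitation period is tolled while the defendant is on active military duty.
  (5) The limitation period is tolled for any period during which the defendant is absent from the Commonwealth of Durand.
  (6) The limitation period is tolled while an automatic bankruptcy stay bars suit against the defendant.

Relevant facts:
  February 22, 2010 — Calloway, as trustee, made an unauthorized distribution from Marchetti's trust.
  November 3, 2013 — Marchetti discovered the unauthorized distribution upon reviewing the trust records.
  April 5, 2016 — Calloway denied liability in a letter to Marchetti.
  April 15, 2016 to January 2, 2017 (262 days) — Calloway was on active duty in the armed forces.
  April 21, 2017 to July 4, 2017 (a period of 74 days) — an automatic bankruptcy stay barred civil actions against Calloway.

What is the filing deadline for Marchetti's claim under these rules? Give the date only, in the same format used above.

The claim accrued on November 3, 2013 — the later of the February 22, 2010 act and the November 3, 2013 discovery.
Adding the 42 months base period to November 3, 2013 gives a deadline of May 3, 2017, before any tolling.
The defendant's active military service from April 15, 2016 to January 2, 2017 tolled the period for 262 days, extending the deadline to January 20, 2018.
Because the automatic bankruptcy stay ran from April 21, 2017 to July 4, 2017, the deadline is extended by 74 days to April 4, 2018.
Nothing else in the chronology tolls or restarts the period.

April 4, 2018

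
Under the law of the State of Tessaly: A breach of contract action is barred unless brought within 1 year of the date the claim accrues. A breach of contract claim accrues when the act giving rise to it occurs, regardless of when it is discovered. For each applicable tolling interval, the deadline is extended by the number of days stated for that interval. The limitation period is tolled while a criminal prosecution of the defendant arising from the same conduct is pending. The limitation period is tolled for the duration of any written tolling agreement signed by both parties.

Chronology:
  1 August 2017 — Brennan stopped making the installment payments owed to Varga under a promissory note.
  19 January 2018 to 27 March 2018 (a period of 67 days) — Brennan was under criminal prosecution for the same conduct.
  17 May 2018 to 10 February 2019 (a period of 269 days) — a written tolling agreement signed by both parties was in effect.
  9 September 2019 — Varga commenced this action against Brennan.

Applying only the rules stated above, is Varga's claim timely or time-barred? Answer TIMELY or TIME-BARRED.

The limitation period began to run on 1 August 2017.
Adding the 1 year base period to 1 August 2017 gives a deadline of 1 August 2018, before any tolling.
The pending criminal prosecution from 19 January 2018 to 27 March 2018 tolled the period for 67 days, extending the deadline to 7 October 2018.
The written tolling agreement from 17 May 2018 to 10 February 2019 tolled the period for 269 days, extending the deadline to 3 July 2019.
The 9 September 2019 filing falls after the 3 July 2019 deadline; the claim is time-barred.

TIME-BARRED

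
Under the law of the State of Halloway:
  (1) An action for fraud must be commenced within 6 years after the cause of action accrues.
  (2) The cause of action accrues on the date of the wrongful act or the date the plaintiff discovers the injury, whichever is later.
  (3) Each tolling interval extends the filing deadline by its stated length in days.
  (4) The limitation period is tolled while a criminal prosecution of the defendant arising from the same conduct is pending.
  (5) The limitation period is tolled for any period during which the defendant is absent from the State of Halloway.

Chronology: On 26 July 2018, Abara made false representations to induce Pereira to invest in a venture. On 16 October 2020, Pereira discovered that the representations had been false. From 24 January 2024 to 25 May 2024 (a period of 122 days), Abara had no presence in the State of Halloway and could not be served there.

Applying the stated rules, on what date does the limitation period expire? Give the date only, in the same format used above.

15 February 2027

The claim accrued on 16 October 2020 — the later of the 26 July 2018 act and the 16 October 2020 discovery.
6 years from 16 October 2020 is 16 October 2026.
The defendant's absence from the jurisdiction from 24 January 2024 to 25 May 2024 tolled the period for 122 days, extending the deadline to 15 February 2027.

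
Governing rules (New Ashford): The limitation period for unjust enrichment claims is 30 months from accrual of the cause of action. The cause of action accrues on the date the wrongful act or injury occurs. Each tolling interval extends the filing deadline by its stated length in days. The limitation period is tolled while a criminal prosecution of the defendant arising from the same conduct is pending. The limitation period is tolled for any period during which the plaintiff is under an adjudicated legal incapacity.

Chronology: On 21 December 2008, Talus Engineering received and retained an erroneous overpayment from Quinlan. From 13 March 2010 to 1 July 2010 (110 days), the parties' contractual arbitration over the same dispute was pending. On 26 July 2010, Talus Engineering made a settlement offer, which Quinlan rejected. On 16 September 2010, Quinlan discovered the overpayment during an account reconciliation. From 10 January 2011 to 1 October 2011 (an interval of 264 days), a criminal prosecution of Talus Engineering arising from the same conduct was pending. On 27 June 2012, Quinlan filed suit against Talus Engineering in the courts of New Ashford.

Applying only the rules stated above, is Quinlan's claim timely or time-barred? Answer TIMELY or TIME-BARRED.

TIME-BARRED

Accrual is governed by the date of the act, so the period began to run on 21 December 2008; the later discovery on 16 September 2010 is irrelevant under the stated rule.
30 months from 21 December 2008 is 21 June 2011.
The period was tolled for 264 days by the pending criminal prosecution (10 January 2011 to 1 October 2011), pushing the deadline to 11 March 2012.
No stated provision tolls the period for a pending arbitration, so the interval from 13 March 2010 to 1 July 2010 has no effect on the deadline.
The other events in the timeline have no effect on the limitation period under the stated rules.
The 27 June 2012 filing falls after the 11 March 2012 deadline; the claim is time-barred.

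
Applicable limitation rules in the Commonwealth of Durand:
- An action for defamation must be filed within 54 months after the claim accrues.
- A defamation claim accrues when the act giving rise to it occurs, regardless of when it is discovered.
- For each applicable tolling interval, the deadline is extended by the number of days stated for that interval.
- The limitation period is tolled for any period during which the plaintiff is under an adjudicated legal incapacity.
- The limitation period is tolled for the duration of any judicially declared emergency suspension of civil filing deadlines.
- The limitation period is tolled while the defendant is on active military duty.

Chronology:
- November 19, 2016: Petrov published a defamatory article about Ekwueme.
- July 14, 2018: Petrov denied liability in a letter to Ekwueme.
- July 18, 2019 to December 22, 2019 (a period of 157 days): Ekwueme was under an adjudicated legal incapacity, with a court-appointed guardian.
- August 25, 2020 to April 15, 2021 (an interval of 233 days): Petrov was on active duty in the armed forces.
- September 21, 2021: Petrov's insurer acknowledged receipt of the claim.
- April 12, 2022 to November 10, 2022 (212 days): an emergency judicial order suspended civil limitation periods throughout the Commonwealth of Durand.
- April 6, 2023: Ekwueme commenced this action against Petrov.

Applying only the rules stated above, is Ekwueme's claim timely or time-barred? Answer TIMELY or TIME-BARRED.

TIME-BARRED

The claim accrued on November 19, 2016, the date of the act.
54 months from November 19, 2016 is May 19, 2021.
The period was tolled for 157 days by the plaintiff's legal incapacity (July 18, 2019 to December 22, 2019), pushing the deadline to October 23, 2021.
The defendant's active military service from August 25, 2020 to April 15, 2021 tolled the period for 233 days, extending the deadline to June 13, 2022.
Because the emergency suspension of filing deadlines ran from April 12, 2022 to November 10, 2022, the deadline is extended by 212 days to January 11, 2023.
The other events in the timeline have no effect on the limitation period under the stated rules.
Filing on April 6, 2023 missed the January 11, 2023 deadline — the action is time-barred.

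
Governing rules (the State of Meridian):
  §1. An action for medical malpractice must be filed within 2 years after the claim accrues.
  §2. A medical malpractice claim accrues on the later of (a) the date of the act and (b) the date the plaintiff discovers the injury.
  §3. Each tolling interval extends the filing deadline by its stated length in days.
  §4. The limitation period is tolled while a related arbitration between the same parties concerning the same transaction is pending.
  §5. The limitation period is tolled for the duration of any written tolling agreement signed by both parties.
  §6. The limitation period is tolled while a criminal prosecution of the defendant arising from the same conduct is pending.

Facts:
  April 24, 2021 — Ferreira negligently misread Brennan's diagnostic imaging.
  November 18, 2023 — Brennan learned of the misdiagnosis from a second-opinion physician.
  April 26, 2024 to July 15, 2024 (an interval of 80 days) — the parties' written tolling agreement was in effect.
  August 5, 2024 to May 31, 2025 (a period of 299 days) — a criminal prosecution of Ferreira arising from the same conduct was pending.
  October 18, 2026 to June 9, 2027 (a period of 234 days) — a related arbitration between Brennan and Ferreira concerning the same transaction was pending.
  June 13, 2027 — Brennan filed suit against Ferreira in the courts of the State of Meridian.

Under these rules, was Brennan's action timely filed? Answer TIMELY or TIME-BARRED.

Because discovery on November 18, 2023 post-dates the April 24, 2021 act, accrual under the later-of rule falls on November 18, 2023.
The untolled deadline — 2 years after November 18, 2023 — is November 18, 2025.
Because the written tolling agreement ran from April 26, 2024 to July 15, 2024, the deadline is extended by 80 days to February 6, 2026.
Because the pending criminal prosecution ran from August 5, 2024 to May 31, 2025, the deadline is extended by 299 days to December 2, 2026.
The period was tolled for 234 days by the pending related arbitration (October 18, 2026 to June 9, 2027), pushing the deadline to July 24, 2027.
The June 13, 2027 filing precedes the July 24, 2027 deadline; the claim is timely.

TIMELY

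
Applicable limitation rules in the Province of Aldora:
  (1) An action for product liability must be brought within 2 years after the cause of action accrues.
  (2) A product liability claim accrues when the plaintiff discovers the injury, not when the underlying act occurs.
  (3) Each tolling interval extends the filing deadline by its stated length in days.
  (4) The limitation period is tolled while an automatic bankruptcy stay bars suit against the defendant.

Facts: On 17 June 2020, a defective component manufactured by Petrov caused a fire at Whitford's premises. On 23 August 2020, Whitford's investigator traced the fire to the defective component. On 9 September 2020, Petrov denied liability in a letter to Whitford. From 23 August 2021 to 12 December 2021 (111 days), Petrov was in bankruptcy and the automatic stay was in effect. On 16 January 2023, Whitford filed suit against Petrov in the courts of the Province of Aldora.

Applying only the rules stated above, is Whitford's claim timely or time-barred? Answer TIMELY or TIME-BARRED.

TIME-BARRED

Accrual is tied to discovery, so the period began on 23 August 2020 rather than on 17 June 2020 when the act occurred.
Adding the 2 years base period to 23 August 2020 gives a deadline of 23 August 2022, before any tolling.
Because the automatic bankruptcy stay ran from 23 August 2021 to 12 December 2021, the deadline is extended by 111 days to 12 December 2022.
The other events in the timeline have no effect on the limitation period under the stated rules.
The 16 January 2023 filing falls after the 12 December 2022 deadline; the claim is time-barred.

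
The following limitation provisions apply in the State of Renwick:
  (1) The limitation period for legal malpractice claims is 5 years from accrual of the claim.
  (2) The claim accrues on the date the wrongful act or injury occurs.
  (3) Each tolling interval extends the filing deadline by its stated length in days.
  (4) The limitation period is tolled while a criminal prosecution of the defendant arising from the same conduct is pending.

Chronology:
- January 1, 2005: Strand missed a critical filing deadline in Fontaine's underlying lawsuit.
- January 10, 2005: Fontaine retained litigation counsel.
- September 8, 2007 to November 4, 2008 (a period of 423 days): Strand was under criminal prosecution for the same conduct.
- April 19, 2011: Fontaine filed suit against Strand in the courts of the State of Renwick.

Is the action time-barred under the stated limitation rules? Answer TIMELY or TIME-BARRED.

TIME-BARRED

The limitation period began to run on January 1, 2005.
The untolled deadline — 5 years after January 1, 2005 — is January 1, 2010.
Because the pending criminal prosecution ran from September 8, 2007 to November 4, 2008, the deadline is extended by 423 days to February 28, 2011.
The other events in the timeline have no effect on the limitation period under the stated rules.
Filing on April 19, 2011 missed the February 28, 2011 deadline — the action is time-barred.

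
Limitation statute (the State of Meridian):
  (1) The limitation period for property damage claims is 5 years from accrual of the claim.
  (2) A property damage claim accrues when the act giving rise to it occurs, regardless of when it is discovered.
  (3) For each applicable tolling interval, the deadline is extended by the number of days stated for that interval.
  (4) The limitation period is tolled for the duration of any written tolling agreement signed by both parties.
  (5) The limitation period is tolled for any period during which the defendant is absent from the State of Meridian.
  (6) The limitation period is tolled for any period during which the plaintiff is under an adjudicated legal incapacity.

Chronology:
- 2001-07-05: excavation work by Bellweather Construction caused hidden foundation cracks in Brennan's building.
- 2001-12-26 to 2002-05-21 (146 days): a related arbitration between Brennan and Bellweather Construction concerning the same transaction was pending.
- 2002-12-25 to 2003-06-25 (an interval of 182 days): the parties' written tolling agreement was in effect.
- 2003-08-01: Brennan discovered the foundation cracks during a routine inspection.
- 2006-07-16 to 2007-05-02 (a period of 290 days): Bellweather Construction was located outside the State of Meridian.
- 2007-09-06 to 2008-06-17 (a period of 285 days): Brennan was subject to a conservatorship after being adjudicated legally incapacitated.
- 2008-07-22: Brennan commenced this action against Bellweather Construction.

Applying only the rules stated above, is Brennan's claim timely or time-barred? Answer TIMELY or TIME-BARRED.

Because the rule ties accrual to occurrence, the claim accrued on 2001-07-05, not on the 2003-08-01 discovery date.
The untolled deadline — 5 years after 2001-07-05 — is 2006-07-05.
The period was tolled for 182 days by the written tolling agreement (2002-12-25 to 2003-06-25), pushing the deadline to 2007-01-03.
The defendant's absence from the jurisdiction from 2006-07-16 to 2007-05-02 tolled the period for 290 days, extending the deadline to 2007-10-20.
Because the plaintiff's legal incapacity ran from 2007-09-06 to 2008-06-17, the deadline is extended by 285 days to 2008-07-31.
Although a pending arbitration ran from 2001-12-26 to 2002-05-21, the stated rules do not make that a tolling event, so it is disregarded.
The 2008-07-22 filing precedes the 2008-07-31 deadline; the claim is timely.

TIMELY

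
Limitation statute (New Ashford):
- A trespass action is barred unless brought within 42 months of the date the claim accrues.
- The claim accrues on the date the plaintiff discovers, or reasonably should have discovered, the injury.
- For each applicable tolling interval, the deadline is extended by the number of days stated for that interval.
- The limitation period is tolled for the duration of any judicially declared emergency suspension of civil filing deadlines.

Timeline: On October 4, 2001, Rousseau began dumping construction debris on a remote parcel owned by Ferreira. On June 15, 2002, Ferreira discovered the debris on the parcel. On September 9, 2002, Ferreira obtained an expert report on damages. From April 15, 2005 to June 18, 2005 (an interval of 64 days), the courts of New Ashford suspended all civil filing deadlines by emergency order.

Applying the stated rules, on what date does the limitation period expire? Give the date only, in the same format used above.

Accrual is tied to discovery, so the period began on June 15, 2002 rather than on October 4, 2001 when the act occurred.
Adding the 42 months base period to June 15, 2002 gives a deadline of December 15, 2005, before any tolling.
The period was tolled for 64 days by the emergency suspension of filing deadlines (April 15, 2005 to June 18, 2005), pushing the deadline to February 17, 2006.
Nothing else in the chronology tolls or restarts the period.

February 17, 2006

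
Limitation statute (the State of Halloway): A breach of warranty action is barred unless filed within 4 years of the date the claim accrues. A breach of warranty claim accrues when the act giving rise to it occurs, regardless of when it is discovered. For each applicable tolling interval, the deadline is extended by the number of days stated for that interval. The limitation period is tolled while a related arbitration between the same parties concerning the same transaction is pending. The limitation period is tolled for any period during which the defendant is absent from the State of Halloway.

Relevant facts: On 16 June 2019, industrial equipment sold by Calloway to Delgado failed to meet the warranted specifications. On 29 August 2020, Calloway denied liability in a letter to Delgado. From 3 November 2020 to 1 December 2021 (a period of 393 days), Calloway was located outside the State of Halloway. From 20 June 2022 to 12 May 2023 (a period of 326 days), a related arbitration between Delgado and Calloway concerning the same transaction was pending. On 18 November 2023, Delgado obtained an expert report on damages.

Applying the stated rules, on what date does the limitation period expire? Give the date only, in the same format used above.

4 June 2025

The claim accrued on 16 June 2019, the date of the act.
4 years from 16 June 2019 is 16 June 2023.
The defendant's absence from the jurisdiction from 3 November 2020 to 1 December 2021 tolled the period for 393 days, extending the deadline to 13 July 2024.
The pending related arbitration from 20 June 2022 to 12 May 2023 tolled the period for 326 days, extending the deadline to 4 June 2025.
Nothing else in the chronology tolls or restarts the period.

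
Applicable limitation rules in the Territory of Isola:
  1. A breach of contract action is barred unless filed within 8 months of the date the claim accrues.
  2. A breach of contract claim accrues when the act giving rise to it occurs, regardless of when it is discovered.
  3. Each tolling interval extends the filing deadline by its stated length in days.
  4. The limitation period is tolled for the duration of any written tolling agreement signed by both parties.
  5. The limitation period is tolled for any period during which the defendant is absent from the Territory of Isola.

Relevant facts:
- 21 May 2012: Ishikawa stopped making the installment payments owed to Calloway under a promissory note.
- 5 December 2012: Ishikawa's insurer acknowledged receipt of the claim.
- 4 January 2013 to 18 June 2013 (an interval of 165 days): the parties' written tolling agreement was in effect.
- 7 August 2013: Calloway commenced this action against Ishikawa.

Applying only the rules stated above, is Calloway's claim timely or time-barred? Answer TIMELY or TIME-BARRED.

TIME-BARRED

The claim accrued on 21 May 2012, when the wrongful act occurred.
The untolled deadline — 8 months after 21 May 2012 — is 21 January 2013.
The period was tolled for 165 days by the written tolling agreement (4 January 2013 to 18 June 2013), pushing the deadline to 5 July 2013.
None of the other events listed affects the running of the period under the stated rules.
Calloway filed on 7 August 2013, after the 5 July 2013 deadline, so the action is time-barred.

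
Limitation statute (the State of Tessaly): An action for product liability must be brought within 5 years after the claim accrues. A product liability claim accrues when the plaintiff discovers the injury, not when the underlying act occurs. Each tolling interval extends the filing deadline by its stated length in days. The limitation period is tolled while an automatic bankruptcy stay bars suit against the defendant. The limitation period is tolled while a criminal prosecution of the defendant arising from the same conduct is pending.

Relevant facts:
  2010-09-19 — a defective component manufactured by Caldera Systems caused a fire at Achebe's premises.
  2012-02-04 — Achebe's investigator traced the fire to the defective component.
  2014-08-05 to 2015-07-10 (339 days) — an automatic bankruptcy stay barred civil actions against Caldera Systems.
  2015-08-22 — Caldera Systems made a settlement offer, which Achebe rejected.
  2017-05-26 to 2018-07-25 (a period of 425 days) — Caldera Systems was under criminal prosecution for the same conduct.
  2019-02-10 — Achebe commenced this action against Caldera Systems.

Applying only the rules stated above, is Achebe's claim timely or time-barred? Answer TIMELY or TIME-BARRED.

TIMELY

Under the discovery rule, the claim accrued on 2012-02-04, when Achebe discovered the injury — not on the 2010-09-19 date of the underlying act.
Adding the 5 years base period to 2012-02-04 gives a deadline of 2017-02-04, before any tolling.
The automatic bankruptcy stay from 2014-08-05 to 2015-07-10 tolled the period for 339 days, extending the deadline to 2018-01-09.
Because the pending criminal prosecution ran from 2017-05-26 to 2018-07-25, the deadline is extended by 425 days to 2019-03-10.
Nothing else in the chronology tolls or restarts the period.
Achebe filed on 2019-02-10, before the 2019-03-10 deadline, so the action is timely.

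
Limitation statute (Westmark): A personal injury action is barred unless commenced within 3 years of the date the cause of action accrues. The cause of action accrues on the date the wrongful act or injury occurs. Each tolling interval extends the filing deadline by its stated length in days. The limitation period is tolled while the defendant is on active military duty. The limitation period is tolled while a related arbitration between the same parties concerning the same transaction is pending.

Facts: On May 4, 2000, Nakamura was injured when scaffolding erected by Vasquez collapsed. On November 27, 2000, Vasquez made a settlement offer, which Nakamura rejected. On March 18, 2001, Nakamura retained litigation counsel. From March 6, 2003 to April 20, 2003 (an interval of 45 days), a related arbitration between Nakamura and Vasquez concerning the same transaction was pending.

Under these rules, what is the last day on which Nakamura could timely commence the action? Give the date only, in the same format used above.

June 18, 2003

The cause of action accrued on May 4, 2000, the date of the act.
3 years from May 4, 2000 is May 4, 2003.
Because the pending related arbitration ran from March 6, 2003 to April 20, 2003, the deadline is extended by 45 days to June 18, 2003.
The other events in the timeline have no effect on the limitation period under the stated rules.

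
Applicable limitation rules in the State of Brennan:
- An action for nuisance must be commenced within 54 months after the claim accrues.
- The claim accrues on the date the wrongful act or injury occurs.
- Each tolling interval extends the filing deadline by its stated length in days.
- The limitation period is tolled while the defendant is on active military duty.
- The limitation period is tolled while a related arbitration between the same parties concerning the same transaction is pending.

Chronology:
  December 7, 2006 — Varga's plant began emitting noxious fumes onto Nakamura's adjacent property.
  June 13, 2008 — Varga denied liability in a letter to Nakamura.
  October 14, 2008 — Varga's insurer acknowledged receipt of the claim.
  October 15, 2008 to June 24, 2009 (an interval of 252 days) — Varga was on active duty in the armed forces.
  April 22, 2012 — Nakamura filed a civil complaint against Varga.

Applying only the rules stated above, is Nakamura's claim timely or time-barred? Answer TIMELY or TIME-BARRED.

TIME-BARRED

The claim accrued on December 7, 2006, the date of the act.
The untolled deadline — 54 months after December 7, 2006 — is June 7, 2011.
The defendant's active military service from October 15, 2008 to June 24, 2009 tolled the period for 252 days, extending the deadline to February 14, 2012.
The other events in the timeline have no effect on the limitation period under the stated rules.
Filing on April 22, 2012 missed the February 14, 2012 deadline — the action is time-barred.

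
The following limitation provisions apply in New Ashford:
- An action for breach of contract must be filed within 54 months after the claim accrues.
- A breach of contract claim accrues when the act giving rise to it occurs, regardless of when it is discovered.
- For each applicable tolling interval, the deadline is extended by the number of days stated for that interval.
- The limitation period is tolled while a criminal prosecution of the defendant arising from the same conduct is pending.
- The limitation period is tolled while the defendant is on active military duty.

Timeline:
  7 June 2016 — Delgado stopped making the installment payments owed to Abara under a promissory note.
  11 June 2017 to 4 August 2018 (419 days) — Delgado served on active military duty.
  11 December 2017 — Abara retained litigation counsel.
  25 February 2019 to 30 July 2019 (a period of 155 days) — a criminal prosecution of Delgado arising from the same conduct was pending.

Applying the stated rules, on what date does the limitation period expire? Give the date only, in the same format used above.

4 July 2022

The claim accrued on 7 June 2016, when the wrongful act occurred.
54 months from 7 June 2016 is 7 December 2020.
The defendant's active military service from 11 June 2017 to 4 August 2018 tolled the period for 419 days, extending the deadline to 30 January 2022.
Because the pending criminal prosecution ran from 25 February 2019 to 30 July 2019, the deadline is extended by 155 days to 4 July 2022.
The other events in the timeline have no effect on the limitation period under the stated rules.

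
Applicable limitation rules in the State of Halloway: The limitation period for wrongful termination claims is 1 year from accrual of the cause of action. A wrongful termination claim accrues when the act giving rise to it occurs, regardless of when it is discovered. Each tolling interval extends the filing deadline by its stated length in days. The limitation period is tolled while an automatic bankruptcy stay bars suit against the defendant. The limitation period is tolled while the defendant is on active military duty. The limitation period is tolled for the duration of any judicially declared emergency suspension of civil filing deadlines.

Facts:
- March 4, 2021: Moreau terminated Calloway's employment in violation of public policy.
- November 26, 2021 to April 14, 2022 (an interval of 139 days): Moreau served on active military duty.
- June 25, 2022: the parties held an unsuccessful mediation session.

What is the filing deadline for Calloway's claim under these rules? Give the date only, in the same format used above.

July 21, 2022

The cause of action accrued on March 4, 2021, the date of the act.
Adding the 1 year base period to March 4, 2021 gives a deadline of March 4, 2022, before any tolling.
The defendant's active military service from November 26, 2021 to April 14, 2022 tolled the period for 139 days, extending the deadline to July 21, 2022.
None of the other events listed affects the running of the period under the stated rules.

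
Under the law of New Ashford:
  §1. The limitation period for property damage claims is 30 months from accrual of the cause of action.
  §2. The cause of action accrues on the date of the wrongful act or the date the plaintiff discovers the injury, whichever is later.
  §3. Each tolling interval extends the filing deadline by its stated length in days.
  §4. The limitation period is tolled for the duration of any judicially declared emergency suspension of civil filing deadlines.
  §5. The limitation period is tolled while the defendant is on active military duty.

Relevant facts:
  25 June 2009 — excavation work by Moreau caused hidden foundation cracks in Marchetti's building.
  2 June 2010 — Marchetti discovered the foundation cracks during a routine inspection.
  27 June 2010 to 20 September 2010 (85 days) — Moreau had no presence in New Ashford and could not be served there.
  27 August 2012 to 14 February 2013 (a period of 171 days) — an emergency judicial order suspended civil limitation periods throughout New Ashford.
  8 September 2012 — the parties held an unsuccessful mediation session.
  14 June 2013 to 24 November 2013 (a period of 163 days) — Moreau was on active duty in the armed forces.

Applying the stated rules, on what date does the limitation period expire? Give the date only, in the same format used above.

Taking the later of the act (25 June 2009) and discovery (2 June 2010), the claim accrued on 2 June 2010.
30 months from 2 June 2010 is 2 December 2012.
The period was tolled for 171 days by the emergency suspension of filing deadlines (27 August 2012 to 14 February 2013), pushing the deadline to 22 May 2013.
By the time the defendant's active military service began on 14 June 2013, the limitation period had already expired on 22 May 2013; that interval cannot revive it.
No stated provision tolls the period for the defendant's absence, so the interval from 27 June 2010 to 20 September 2010 has no effect on the deadline.
The other events in the timeline have no effect on the limitation period under the stated rules.

22 May 2013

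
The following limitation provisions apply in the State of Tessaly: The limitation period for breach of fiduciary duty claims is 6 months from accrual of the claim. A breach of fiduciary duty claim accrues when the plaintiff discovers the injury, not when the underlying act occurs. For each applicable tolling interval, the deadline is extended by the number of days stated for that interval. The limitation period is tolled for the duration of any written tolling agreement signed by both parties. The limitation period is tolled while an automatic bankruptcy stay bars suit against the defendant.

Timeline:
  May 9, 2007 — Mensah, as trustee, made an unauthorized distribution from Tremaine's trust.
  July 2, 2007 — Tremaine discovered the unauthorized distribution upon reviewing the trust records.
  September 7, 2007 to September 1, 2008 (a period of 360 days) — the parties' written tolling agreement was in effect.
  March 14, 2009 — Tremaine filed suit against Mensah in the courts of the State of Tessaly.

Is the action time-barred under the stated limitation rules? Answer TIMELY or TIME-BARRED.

TIME-BARRED

The claim did not accrue until Tremaine discovered the injury on July 2, 2007; the May 9, 2007 act date does not start the clock under the stated rule.
6 months from July 2, 2007 is January 2, 2008.
Because the written tolling agreement ran from September 7, 2007 to September 1, 2008, the deadline is extended by 360 days to December 27, 2008.
Filing on March 14, 2009 missed the December 27, 2008 deadline — the action is time-barred.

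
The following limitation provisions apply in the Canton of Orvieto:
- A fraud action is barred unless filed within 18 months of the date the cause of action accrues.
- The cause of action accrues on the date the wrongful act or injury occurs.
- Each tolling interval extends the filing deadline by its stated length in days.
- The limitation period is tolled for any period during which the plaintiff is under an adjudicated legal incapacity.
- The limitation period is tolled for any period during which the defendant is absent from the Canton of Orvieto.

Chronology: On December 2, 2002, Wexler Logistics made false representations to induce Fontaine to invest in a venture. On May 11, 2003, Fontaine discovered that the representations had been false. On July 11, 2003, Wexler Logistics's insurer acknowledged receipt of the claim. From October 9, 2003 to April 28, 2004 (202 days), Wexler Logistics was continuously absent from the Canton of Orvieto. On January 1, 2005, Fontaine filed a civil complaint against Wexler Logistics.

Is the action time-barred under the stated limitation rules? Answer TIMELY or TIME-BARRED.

TIME-BARRED

Accrual is governed by the date of the act, so the period began to run on December 2, 2002; the later discovery on May 11, 2003 is irrelevant under the stated rule.
18 months from December 2, 2002 is June 2, 2004.
The defendant's absence from the jurisdiction from October 9, 2003 to April 28, 2004 tolled the period for 202 days, extending the deadline to December 21, 2004.
Nothing else in the chronology tolls or restarts the period.
Filing on January 1, 2005 missed the December 21, 2004 deadline — the action is time-barred.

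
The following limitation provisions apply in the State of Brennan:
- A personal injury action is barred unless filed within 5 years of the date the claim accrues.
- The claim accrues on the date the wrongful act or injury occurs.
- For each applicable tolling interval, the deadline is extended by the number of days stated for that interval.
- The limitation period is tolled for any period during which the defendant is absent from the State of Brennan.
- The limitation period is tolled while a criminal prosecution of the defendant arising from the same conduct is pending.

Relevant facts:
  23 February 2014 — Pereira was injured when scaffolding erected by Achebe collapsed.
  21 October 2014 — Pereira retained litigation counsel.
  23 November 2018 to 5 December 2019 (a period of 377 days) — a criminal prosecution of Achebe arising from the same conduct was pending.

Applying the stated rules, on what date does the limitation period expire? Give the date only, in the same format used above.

6 March 2020

The claim accrued on 23 February 2014, when the wrongful act occurred.
Adding the 5 years base period to 23 February 2014 gives a deadline of 23 February 2019, before any tolling.
The pending criminal prosecution from 23 November 2018 to 5 December 2019 tolled the period for 377 days, extending the deadline to 6 March 2020.
Nothing else in the chronology tolls or restarts the period.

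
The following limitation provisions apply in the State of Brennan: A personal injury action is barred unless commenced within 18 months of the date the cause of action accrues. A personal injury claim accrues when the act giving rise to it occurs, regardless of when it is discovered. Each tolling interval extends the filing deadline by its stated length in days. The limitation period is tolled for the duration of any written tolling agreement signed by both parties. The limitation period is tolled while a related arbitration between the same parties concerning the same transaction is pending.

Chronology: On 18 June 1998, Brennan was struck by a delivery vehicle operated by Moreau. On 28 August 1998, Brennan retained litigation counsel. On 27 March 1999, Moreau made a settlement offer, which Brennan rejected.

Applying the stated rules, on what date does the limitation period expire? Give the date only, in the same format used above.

The cause of action accrued on 18 June 1998, the date of the act.
The untolled deadline — 18 months after 18 June 1998 — is 18 December 1999.
The other events in the timeline have no effect on the limitation period under the stated rules.

18 December 1999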